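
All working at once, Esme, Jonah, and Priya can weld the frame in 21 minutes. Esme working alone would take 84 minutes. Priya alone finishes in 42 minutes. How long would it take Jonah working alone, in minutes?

Combined rate is 1/21 per minute.
Known contribution: 1/84 + 1/42 = (1 + 2)/84 = 3/84 = 1/28 per minute.
So Jonah's rate is 1/21 − 1/28 = 1/84, meaning 84 minutes alone.

84 minutes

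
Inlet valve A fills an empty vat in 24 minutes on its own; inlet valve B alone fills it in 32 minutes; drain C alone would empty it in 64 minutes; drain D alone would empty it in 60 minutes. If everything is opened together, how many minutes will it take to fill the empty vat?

320/13 minutes

Net rate = 1/24 + 1/32 − 1/64 − 1/60 = (40 + 30 − 15 − 16)/960 = 39/960 = 13/320 per minute.
Filling time = 1 ÷ (13/320) = 320/13 minutes.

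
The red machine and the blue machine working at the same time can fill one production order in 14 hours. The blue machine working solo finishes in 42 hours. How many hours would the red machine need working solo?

Combined rate is 1/14 per hour.
Known contribution: 1/42 per hour.
So the red machine's rate is 1/14 − 1/42 = 1/21, meaning 21 hours alone.

21 hours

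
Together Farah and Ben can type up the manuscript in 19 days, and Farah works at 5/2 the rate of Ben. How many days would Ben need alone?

133/2 days

Let Ben's rate be r; then Farah's rate is (5/2)r, so together (5/2 + 1)r = (7/2)r = 1/19.
Thus r = 2/133 per day.
Ben alone: 133/2 days; Farah alone: 133/5 days.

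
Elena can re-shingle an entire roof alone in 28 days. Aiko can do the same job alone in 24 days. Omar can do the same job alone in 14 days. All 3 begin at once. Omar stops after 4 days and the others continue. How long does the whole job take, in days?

120/13 days

In the first 4 days the combined rate is 25/168, so 25/42 of the job is done, leaving 17/42.
After Omar leaves the rate is 13/168 per day; the remaining 17/42 takes 68/13 days.
Total = 4 + 68/13 = 120/13 days.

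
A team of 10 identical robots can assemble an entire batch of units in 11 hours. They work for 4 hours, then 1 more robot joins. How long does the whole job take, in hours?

114/11 hours

One robot does 1/110 of the job per hour.
After 4 hours with 10 robots, 4/11 is done (7/11 left).
With 11 robots the rate is 11/110 = 1/10, so the rest takes 7/11 ÷ 1/10 = 70/11 hours.
Total = 4 + 70/11 = 114/11 hours.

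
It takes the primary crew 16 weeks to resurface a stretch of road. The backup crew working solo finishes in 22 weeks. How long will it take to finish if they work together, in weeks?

Combined rate: 1/16 + 1/22 = (11 + 8)/176 = 19/176 per week.
Time = 1 ÷ (19/176) = 176/19 weeks.

176/19 weeks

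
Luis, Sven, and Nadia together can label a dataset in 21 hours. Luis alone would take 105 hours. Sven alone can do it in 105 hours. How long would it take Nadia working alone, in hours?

35 hours

Combined rate is 1/21 per hour.
Known contribution: 1/105 + 1/105 = (1 + 1)/105 = 2/105 per hour.
So Nadia's rate is 1/21 − 2/105 = 1/35, meaning 35 hours alone.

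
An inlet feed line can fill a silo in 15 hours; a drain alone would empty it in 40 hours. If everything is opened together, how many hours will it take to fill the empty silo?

24 hours

Net rate = 1/15 − 1/40 = (8 − 3)/120 = 5/120 = 1/24 per hour.
Filling time = 1 ÷ (1/24) = 24 hours.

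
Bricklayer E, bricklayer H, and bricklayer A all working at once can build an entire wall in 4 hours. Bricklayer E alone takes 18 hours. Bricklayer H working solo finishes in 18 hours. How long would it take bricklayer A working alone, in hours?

36/5 hours

Combined rate is 1/4 per hour.
Known contribution: 1/18 + 1/18 = (1 + 1)/18 = 2/18 = 1/9 per hour.
So bricklayer A's rate is 1/4 − 1/9 = 5/36, meaning 36/5 hours alone.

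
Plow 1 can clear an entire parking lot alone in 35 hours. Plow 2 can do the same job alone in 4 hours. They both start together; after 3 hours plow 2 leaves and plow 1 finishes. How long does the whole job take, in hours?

In the first 3 hours the combined rate is 39/140, so 117/140 of the job is done, leaving 23/140.
After plow 2 leaves the rate is 1/35 per hour; the remaining 23/140 takes 23/4 hours.
Total = 3 + 23/4 = 35/4 hours.

35/4 hours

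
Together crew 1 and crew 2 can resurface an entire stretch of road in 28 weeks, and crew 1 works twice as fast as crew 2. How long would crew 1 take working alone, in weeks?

Let crew 2's rate be r; then crew 1's rate is 2r, so together (2 + 1)r = 3r = 1/28.
Thus r = 1/84 per week.
Crew 2 alone: 84 weeks; crew 1 alone: 42 weeks.

42 weeks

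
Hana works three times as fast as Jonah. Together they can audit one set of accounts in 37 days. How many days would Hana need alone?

148/3 days

Let Jonah's rate be r; then Hana's rate is 3r, so together (3 + 1)r = 4r = 1/37.
Thus r = 1/148 per day.
Jonah alone: 148 days; Hana alone: 148/3 days.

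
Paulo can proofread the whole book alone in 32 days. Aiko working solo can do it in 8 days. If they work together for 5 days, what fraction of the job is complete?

Combined rate: 1/32 + 1/8 = (1 + 4)/32 = 5/32 per day.
In 5 days they complete 5·5/32 = 25/32 of the job.

25/32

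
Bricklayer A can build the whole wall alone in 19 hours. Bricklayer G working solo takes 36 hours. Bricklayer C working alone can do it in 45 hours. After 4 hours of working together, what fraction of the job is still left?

Combined rate: 1/19 + 1/36 + 1/45 = (180 + 95 + 76)/3420 = 351/3420 = 39/380 per hour.
In 4 hours they complete 4·39/380 = 39/95 of the job.
So 56/95 remains.

56/95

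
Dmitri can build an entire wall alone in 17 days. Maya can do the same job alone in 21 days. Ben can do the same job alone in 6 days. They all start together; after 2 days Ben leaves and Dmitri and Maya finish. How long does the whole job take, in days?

In the first 2 days the combined rate is 65/238, so 65/119 of the job is done, leaving 54/119.
After Ben leaves the rate is 38/357 per day; the remaining 54/119 takes 81/19 days.
Total = 2 + 81/19 = 119/19 days.

119/19 days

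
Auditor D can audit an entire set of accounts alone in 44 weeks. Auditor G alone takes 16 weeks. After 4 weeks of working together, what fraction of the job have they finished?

Combined rate: 1/44 + 1/16 = (4 + 11)/176 = 15/176 per week.
In 4 weeks they complete 4·15/176 = 15/44 of the job.

15/44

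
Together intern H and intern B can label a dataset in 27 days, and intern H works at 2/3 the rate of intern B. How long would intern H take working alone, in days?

135/2 days

Let intern B's rate be r; then intern H's rate is (2/3)r, so together (2/3 + 1)r = (5/3)r = 1/27.
Thus r = 1/45 per day.
Intern B alone: 45 days; intern H alone: 135/2 days.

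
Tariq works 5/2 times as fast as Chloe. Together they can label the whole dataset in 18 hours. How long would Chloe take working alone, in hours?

Let Chloe's rate be r; then Tariq's rate is (5/2)r, so together (5/2 + 1)r = (7/2)r = 1/18.
Thus r = 1/63 per hour.
Chloe alone: 63 hours; Tariq alone: 126/5 hours.

63 hours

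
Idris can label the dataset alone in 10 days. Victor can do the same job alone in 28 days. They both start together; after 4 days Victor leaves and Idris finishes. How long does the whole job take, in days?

60/7 days

In the first 4 days the combined rate is 19/140, so 19/35 of the job is done, leaving 16/35.
After Victor leaves the rate is 1/10 per day; the remaining 16/35 takes 32/7 days.
Total = 4 + 32/7 = 60/7 days.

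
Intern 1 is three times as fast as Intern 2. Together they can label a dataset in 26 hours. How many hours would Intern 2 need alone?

104 hours

Let Intern 2's rate be r; then Intern 1's rate is 3r, so together (3 + 1)r = 4r = 1/26.
Thus r = 1/104 per hour.
Intern 2 alone: 104 hours; Intern 1 alone: 104/3 hours.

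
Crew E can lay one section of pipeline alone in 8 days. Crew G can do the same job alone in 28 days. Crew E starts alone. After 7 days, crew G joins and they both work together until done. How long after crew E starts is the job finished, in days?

In the first 7 days crew E alone does 7/8 of the job, leaving 1/8.
Once everyone is working, combined rate: 1/8 + 1/28 = (7 + 2)/56 = 9/56 per day.
Remaining 1/8 at 9/56 per day takes 7/9 days.
Total from the start = 7 + 7/9 = 70/9 days.

70/9 days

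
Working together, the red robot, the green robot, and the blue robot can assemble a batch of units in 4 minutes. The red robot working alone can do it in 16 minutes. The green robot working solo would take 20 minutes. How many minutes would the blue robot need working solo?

80/11 minutes

Combined rate is 1/4 per minute.
Known contribution: 1/16 + 1/20 = (5 + 4)/80 = 9/80 per minute.
So the blue robot's rate is 1/4 − 9/80 = 11/80, meaning 80/11 minutes alone.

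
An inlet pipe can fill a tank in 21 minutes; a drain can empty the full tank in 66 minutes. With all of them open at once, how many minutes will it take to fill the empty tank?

154/5 minutes

Net rate = 1/21 − 1/66 = (22 − 7)/462 = 15/462 = 5/154 per minute.
Filling time = 1 ÷ (5/154) = 154/5 minutes.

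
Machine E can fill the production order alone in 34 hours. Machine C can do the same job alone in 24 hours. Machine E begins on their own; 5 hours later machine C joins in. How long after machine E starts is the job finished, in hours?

17 hours

In the first 5 hours machine E alone does 5/34 of the job, leaving 29/34.
Once everyone is working, combined rate: 1/34 + 1/24 = (12 + 17)/408 = 29/408 per hour.
Remaining 29/34 at 29/408 per hour takes 12 hours.
Total from the start = 5 + 12 = 17 hours.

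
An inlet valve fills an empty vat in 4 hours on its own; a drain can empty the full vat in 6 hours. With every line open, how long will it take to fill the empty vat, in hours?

Net rate = 1/4 − 1/6 = (3 − 2)/12 = 1/12 per hour.
Filling time = 1 ÷ (1/12) = 12 hours.

12 hours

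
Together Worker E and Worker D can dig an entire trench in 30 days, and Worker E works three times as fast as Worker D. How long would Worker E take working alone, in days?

40 days

Let Worker D's rate be r; then Worker E's rate is 3r, so together (3 + 1)r = 4r = 1/30.
Thus r = 1/120 per day.
Worker D alone: 120 days; Worker E alone: 40 days.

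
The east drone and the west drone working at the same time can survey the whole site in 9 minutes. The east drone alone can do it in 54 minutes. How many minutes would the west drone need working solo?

Combined rate is 1/9 per minute.
Known contribution: 1/54 per minute.
So the west drone's rate is 1/9 − 1/54 = 5/54, meaning 54/5 minutes alone.

54/5 minutes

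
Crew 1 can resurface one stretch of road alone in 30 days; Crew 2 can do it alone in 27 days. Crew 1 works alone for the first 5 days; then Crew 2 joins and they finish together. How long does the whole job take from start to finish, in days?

In 5 days Crew 1 does 5/30 = 1/6 of the job, leaving 5/6.
Crew 1 and Crew 2 together work at 19/270 per day, so finishing takes 5/6 ÷ 19/270 = 225/19 days.
Total time = 5 + 225/19 = 320/19 days.

320/19 days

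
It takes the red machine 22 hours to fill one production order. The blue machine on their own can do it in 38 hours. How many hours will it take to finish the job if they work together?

Combined rate: 1/22 + 1/38 = (19 + 11)/418 = 30/418 = 15/209 per hour.
Time = 1 ÷ (15/209) = 209/15 hours.

209/15 hours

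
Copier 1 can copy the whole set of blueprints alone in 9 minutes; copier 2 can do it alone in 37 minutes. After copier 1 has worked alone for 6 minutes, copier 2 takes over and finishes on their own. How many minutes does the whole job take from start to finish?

In 6 minutes copier 1 does 6/9 = 2/3 of the job, leaving 1/3.
Copier 2 works at 1/37 per minute, so finishing takes 1/3 ÷ 1/37 = 37/3 minutes.
Total time = 6 + 37/3 = 55/3 minutes.

55/3 minutes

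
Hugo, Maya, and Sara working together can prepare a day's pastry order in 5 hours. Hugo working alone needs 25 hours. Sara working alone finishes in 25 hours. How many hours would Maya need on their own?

25/3 hours

Combined rate is 1/5 per hour.
Known contribution: 1/25 + 1/25 = (1 + 1)/25 = 2/25 per hour.
So Maya's rate is 1/5 − 2/25 = 3/25, meaning 25/3 hours alone.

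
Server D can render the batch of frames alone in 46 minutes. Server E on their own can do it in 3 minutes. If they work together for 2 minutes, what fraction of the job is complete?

Combined rate: 1/46 + 1/3 = (3 + 46)/138 = 49/138 per minute.
In 2 minutes they complete 2·49/138 = 49/69 of the job.

49/69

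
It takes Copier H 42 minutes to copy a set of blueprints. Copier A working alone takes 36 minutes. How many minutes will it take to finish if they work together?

Combined rate: 1/42 + 1/36 = (6 + 7)/252 = 13/252 per minute.
Time = 1 ÷ (13/252) = 252/13 minutes.

252/13 minutes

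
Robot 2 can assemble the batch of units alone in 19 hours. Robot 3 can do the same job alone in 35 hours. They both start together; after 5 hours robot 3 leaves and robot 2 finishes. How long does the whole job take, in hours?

In the first 5 hours the combined rate is 54/665, so 54/133 of the job is done, leaving 79/133.
After robot 3 leaves the rate is 1/19 per hour; the remaining 79/133 takes 79/7 hours.
Total = 5 + 79/7 = 114/7 hours.

114/7 hours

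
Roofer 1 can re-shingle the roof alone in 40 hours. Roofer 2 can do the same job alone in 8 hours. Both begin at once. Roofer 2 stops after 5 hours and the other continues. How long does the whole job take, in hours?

In the first 5 hours the combined rate is 3/20, so 3/4 of the job is done, leaving 1/4.
After Roofer 2 leaves the rate is 1/40 per hour; the remaining 1/4 takes 10 hours.
Total = 5 + 10 = 15 hours.

15 hours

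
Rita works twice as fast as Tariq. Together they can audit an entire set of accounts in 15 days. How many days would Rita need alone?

Let Tariq's rate be r; then Rita's rate is 2r, so together (2 + 1)r = 3r = 1/15.
Thus r = 1/45 per day.
Tariq alone: 45 days; Rita alone: 45/2 days.

45/2 days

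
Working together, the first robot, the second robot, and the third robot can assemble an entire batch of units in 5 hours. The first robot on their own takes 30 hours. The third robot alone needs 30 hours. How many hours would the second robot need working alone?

15/2 hours

Combined rate is 1/5 per hour.
Known contribution: 1/30 + 1/30 = (1 + 1)/30 = 2/30 = 1/15 per hour.
So the second robot's rate is 1/5 − 1/15 = 2/15, meaning 15/2 hours alone.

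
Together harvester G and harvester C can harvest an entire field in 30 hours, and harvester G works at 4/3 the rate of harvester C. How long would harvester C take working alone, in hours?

70 hours

Let harvester C's rate be r; then harvester G's rate is (4/3)r, so together (4/3 + 1)r = (7/3)r = 1/30.
Thus r = 1/70 per hour.
Harvester C alone: 70 hours; harvester G alone: 105/2 hours.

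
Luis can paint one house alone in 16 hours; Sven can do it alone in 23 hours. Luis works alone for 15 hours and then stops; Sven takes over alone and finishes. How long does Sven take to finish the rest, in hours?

In 15 hours Luis does 15/16 of the job, leaving 1/16.
Sven works at 1/23 per hour, so finishing takes 1/16 ÷ 1/23 = 23/16 hours.

23/16 hours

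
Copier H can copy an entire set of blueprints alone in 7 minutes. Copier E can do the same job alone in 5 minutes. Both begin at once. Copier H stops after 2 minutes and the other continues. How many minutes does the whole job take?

In the first 2 minutes the combined rate is 12/35, so 24/35 of the job is done, leaving 11/35.
After Copier H leaves the rate is 1/5 per minute; the remaining 11/35 takes 11/7 minutes.
Total = 2 + 11/7 = 25/7 minutes.

25/7 minutes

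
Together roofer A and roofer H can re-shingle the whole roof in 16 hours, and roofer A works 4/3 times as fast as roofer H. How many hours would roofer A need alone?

Let roofer H's rate be r; then roofer A's rate is (4/3)r, so together (4/3 + 1)r = (7/3)r = 1/16.
Thus r = 3/112 per hour.
Roofer H alone: 112/3 hours; roofer A alone: 28 hours.

28 hours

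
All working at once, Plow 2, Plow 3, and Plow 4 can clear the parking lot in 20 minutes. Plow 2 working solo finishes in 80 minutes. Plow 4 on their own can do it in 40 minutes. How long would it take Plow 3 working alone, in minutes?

Combined rate is 1/20 per minute.
Known contribution: 1/80 + 1/40 = (1 + 2)/80 = 3/80 per minute.
So Plow 3's rate is 1/20 − 3/80 = 1/80, meaning 80 minutes alone.

80 minutes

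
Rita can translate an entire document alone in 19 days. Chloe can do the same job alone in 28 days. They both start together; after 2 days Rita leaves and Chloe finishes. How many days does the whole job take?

In the first 2 days the combined rate is 47/532, so 47/266 of the job is done, leaving 219/266.
After Rita leaves the rate is 1/28 per day; the remaining 219/266 takes 438/19 days.
Total = 2 + 438/19 = 476/19 days.

476/19 days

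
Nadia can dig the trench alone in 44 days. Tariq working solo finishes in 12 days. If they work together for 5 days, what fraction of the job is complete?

35/66

Combined rate: 1/44 + 1/12 = (3 + 11)/132 = 14/132 = 7/66 per day.
In 5 days they complete 5·7/66 = 35/66 of the job.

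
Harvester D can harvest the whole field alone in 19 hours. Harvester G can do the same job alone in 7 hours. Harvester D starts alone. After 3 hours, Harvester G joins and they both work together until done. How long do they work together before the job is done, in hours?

In the first 3 hours Harvester D alone does 3/19 of the job, leaving 16/19.
Once everyone is working, combined rate: 1/19 + 1/7 = (7 + 19)/133 = 26/133 per hour.
Remaining 16/19 at 26/133 per hour takes 56/13 hours.

56/13 hours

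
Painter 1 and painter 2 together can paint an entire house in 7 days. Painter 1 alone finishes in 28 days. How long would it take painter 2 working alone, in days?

28/3 days

Combined rate is 1/7 per day.
Known contribution: 1/28 per day.
So painter 2's rate is 1/7 − 1/28 = 3/28, meaning 28/3 days alone.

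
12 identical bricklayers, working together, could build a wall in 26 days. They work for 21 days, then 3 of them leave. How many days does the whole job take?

83/3 days

One bricklayer does 1/312 of the job per day.
After 21 days with 12 bricklayers, 21/26 is done (5/26 left).
With 9 bricklayers the rate is 9/312 = 3/104, so the rest takes 5/26 ÷ 3/104 = 20/3 days.
Total = 21 + 20/3 = 83/3 days.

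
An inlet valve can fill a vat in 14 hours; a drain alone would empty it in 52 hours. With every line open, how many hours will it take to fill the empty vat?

Net rate = 1/14 − 1/52 = (26 − 7)/364 = 19/364 per hour.
Filling time = 1 ÷ (19/364) = 364/19 hours.

364/19 hours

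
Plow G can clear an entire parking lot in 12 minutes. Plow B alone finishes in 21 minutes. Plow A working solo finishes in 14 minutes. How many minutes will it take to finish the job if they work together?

Combined rate: 1/12 + 1/21 + 1/14 = (7 + 4 + 6)/84 = 17/84 per minute.
Time = 1 ÷ (17/84) = 84/17 minutes.

84/17 minutes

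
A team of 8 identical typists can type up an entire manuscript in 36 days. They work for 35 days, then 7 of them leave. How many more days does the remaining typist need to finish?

8 days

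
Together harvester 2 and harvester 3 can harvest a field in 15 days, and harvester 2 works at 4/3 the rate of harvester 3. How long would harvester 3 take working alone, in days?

35 days

Let harvester 3's rate be r; then harvester 2's rate is (4/3)r, so together (4/3 + 1)r = (7/3)r = 1/15.
Thus r = 1/35 per day.
Harvester 3 alone: 35 days; harvester 2 alone: 105/4 days.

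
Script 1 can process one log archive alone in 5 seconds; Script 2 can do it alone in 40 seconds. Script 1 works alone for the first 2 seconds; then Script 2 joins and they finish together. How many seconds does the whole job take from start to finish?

In 2 seconds Script 1 does 2/5 of the job, leaving 3/5.
Script 1 and Script 2 together work at 9/40 per second, so finishing takes 3/5 ÷ 9/40 = 8/3 seconds.
Total time = 2 + 8/3 = 14/3 seconds.

14/3 seconds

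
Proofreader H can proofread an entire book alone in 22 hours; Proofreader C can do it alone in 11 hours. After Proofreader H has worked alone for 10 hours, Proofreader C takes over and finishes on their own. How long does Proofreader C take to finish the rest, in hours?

6 hours

In 10 hours Proofreader H does 10/22 = 5/11 of the job, leaving 6/11.
Proofreader C works at 1/11 per hour, so finishing takes 6/11 ÷ 1/11 = 6 hours.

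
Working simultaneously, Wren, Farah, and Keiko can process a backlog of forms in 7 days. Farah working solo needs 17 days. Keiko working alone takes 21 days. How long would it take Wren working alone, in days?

357/13 days

Combined rate is 1/7 per day.
Known contribution: 1/17 + 1/21 = (21 + 17)/357 = 38/357 per day.
So Wren's rate is 1/7 − 38/357 = 13/357, meaning 357/13 days alone.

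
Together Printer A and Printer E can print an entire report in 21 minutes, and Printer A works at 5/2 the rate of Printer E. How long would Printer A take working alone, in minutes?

147/5 minutes

Let Printer E's rate be r; then Printer A's rate is (5/2)r, so together (5/2 + 1)r = (7/2)r = 1/21.
Thus r = 2/147 per minute.
Printer E alone: 147/2 minutes; Printer A alone: 147/5 minutes.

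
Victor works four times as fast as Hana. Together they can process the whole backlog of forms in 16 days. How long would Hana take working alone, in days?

80 days

Let Hana's rate be r; then Victor's rate is 4r, so together (4 + 1)r = 5r = 1/16.
Thus r = 1/80 per day.
Hana alone: 80 days; Victor alone: 20 days.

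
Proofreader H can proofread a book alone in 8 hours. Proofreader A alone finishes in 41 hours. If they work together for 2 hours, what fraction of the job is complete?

49/164

Combined rate: 1/8 + 1/41 = (41 + 8)/328 = 49/328 per hour.
In 2 hours they complete 2·49/328 = 49/164 of the job.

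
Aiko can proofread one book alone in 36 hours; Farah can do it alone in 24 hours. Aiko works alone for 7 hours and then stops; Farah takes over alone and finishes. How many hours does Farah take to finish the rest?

In 7 hours Aiko does 7/36 of the job, leaving 29/36.
Farah works at 1/24 per hour, so finishing takes 29/36 ÷ 1/24 = 58/3 hours.

58/3 hours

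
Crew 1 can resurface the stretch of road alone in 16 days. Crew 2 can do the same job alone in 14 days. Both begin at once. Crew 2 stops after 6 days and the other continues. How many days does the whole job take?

64/7 days

In the first 6 days the combined rate is 15/112, so 45/56 of the job is done, leaving 11/56.
After Crew 2 leaves the rate is 1/16 per day; the remaining 11/56 takes 22/7 days.
Total = 6 + 22/7 = 64/7 days.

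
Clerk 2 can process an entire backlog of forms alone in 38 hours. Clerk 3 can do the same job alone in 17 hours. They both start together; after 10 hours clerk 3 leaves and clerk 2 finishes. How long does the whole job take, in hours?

266/17 hours

In the first 10 hours the combined rate is 55/646, so 275/323 of the job is done, leaving 48/323.
After clerk 3 leaves the rate is 1/38 per hour; the remaining 48/323 takes 96/17 hours.
Total = 10 + 96/17 = 266/17 hours.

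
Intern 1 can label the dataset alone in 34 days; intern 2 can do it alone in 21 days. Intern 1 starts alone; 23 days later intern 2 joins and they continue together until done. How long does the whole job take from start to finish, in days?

136/5 days

In 23 days intern 1 does 23/34 of the job, leaving 11/34.
Intern 1 and intern 2 together work at 55/714 per day, so finishing takes 11/34 ÷ 55/714 = 21/5 days.
Total time = 23 + 21/5 = 136/5 days.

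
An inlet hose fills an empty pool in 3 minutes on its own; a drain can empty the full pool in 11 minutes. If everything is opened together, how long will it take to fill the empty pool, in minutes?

33/8 minutes

Net rate = 1/3 − 1/11 = (11 − 3)/33 = 8/33 per minute.
Filling time = 1 ÷ (8/33) = 33/8 minutes.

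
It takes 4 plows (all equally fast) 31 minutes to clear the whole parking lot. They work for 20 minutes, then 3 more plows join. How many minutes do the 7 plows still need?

One plow does 1/124 of the job per minute.
After 20 minutes with 4 plows, 20/31 is done (11/31 left).
With 7 plows the rate is 7/124, so the rest takes 11/31 ÷ 7/124 = 44/7 minutes.

44/7 minutes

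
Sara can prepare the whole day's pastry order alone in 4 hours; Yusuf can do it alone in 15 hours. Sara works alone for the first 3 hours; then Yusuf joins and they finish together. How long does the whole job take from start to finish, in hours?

In 3 hours Sara does 3/4 of the job, leaving 1/4.
Sara and Yusuf together work at 19/60 per hour, so finishing takes 1/4 ÷ 19/60 = 15/19 hours.
Total time = 3 + 15/19 = 72/19 hours.

72/19 hours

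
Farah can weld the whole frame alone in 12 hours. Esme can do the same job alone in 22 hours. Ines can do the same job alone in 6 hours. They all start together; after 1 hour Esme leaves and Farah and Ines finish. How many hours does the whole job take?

In the first 1 hour the combined rate is 13/44, so 13/44 of the job is done, leaving 31/44.
After Esme leaves the rate is 1/4 per hour; the remaining 31/44 takes 31/11 hours.
Total = 1 + 31/11 = 42/11 hours.

42/11 hours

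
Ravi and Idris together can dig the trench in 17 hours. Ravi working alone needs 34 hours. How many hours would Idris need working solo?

34 hours

Combined rate is 1/17 per hour.
Known contribution: 1/34 per hour.
So Idris's rate is 1/17 − 1/34 = 1/34, meaning 34 hours alone.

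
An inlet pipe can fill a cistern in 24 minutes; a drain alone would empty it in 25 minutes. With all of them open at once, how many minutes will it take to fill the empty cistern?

Net rate = 1/24 − 1/25 = (25 − 24)/600 = 1/600 per minute.
Filling time = 1 ÷ (1/600) = 600 minutes.

600 minutes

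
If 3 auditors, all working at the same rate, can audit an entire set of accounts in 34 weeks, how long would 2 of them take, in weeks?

51 weeks

Total work is 3·34 = 102 auditor-weeks.
With 2 auditors: 102/2 = 51 weeks.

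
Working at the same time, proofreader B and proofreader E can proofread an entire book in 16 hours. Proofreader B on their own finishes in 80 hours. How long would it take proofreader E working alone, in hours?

20 hours

Combined rate is 1/16 per hour.
Known contribution: 1/80 per hour.
So proofreader E's rate is 1/16 − 1/80 = 1/20, meaning 20 hours alone.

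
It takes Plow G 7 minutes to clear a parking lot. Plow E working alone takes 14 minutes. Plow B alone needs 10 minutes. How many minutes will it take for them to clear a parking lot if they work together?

Combined rate: 1/7 + 1/14 + 1/10 = (10 + 5 + 7)/70 = 22/70 = 11/35 per minute.
Time = 1 ÷ (11/35) = 35/11 minutes.

35/11 minutes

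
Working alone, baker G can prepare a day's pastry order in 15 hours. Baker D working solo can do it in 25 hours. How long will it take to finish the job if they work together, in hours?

Combined rate: 1/15 + 1/25 = (5 + 3)/75 = 8/75 per hour.
Time = 1 ÷ (8/75) = 75/8 hours.

75/8 hours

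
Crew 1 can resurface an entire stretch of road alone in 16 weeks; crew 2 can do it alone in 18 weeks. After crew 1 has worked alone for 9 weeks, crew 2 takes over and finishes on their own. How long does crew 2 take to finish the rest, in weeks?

63/8 weeks

In 9 weeks crew 1 does 9/16 of the job, leaving 7/16.
Crew 2 works at 1/18 per week, so finishing takes 7/16 ÷ 1/18 = 63/8 weeks.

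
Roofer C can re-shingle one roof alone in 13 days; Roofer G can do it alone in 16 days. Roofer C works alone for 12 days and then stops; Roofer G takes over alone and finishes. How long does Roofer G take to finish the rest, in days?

16/13 days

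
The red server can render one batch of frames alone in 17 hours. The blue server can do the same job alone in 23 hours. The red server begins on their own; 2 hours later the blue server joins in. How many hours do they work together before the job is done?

69/8 hours

In the first 2 hours the red server alone does 2/17 of the job, leaving 15/17.
Once everyone is working, combined rate: 1/17 + 1/23 = (23 + 17)/391 = 40/391 per hour.
Remaining 15/17 at 40/391 per hour takes 69/8 hours.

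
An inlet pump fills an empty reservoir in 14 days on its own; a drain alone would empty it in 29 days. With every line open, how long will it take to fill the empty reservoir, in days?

406/15 days

Net rate = 1/14 − 1/29 = (29 − 14)/406 = 15/406 per day.
Filling time = 1 ÷ (15/406) = 406/15 days.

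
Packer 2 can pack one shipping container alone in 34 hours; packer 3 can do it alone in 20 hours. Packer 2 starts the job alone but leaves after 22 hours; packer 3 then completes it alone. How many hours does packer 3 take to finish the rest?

120/17 hours

In 22 hours packer 2 does 22/34 = 11/17 of the job, leaving 6/17.
Packer 3 works at 1/20 per hour, so finishing takes 6/17 ÷ 1/20 = 120/17 hours.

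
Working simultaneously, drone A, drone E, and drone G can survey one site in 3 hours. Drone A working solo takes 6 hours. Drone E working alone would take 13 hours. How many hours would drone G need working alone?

78/7 hours

Combined rate is 1/3 per hour.
Known contribution: 1/6 + 1/13 = (13 + 6)/78 = 19/78 per hour.
So drone G's rate is 1/3 − 19/78 = 7/78, meaning 78/7 hours alone.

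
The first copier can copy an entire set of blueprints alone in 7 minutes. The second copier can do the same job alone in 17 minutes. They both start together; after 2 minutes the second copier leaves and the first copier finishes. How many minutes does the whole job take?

In the first 2 minutes the combined rate is 24/119, so 48/119 of the job is done, leaving 71/119.
After the second copier leaves the rate is 1/7 per minute; the remaining 71/119 takes 71/17 minutes.
Total = 2 + 71/17 = 105/17 minutes.

105/17 minutes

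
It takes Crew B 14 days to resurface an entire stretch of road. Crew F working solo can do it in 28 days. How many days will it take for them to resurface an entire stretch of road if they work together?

28/3 days

Combined rate: 1/14 + 1/28 = (2 + 1)/28 = 3/28 per day.
Time = 1 ÷ (3/28) = 28/3 days.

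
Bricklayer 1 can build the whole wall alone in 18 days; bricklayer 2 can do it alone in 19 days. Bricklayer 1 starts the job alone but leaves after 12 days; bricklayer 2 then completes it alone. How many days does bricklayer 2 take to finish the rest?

In 12 days bricklayer 1 does 12/18 = 2/3 of the job, leaving 1/3.
Bricklayer 2 works at 1/19 per day, so finishing takes 1/3 ÷ 1/19 = 19/3 days.

19/3 days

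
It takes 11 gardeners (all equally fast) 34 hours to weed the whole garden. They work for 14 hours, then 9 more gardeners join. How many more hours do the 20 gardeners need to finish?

One gardener does 1/374 of the job per hour.
After 14 hours with 11 gardeners, 7/17 is done (10/17 left).
With 20 gardeners the rate is 20/374 = 10/187, so the rest takes 10/17 ÷ 10/187 = 11 hours.

11 hours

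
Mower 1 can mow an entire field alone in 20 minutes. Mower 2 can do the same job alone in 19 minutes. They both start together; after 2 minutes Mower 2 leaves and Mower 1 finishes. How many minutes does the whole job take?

340/19 minutes

In the first 2 minutes the combined rate is 39/380, so 39/190 of the job is done, leaving 151/190.
After Mower 2 leaves the rate is 1/20 per minute; the remaining 151/190 takes 302/19 minutes.
Total = 2 + 302/19 = 340/19 minutes.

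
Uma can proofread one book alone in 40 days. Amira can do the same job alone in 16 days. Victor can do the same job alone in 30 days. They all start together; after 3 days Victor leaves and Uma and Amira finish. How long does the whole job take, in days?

72/7 days

In the first 3 days the combined rate is 29/240, so 29/80 of the job is done, leaving 51/80.
After Victor leaves the rate is 7/80 per day; the remaining 51/80 takes 51/7 days.
Total = 3 + 51/7 = 72/7 days.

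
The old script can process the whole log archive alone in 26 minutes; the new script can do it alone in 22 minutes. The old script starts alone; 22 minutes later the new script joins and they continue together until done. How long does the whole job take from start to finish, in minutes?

143/6 minutes

In 22 minutes the old script does 22/26 = 11/13 of the job, leaving 2/13.
The old script and the new script together work at 12/143 per minute, so finishing takes 2/13 ÷ 12/143 = 11/6 minutes.
Total time = 22 + 11/6 = 143/6 minutes.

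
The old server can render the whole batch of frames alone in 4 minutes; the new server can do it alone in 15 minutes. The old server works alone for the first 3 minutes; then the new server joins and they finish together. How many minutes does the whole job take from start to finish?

In 3 minutes the old server does 3/4 of the job, leaving 1/4.
The old server and the new server together work at 19/60 per minute, so finishing takes 1/4 ÷ 19/60 = 15/19 minutes.
Total time = 3 + 15/19 = 72/19 minutes.

72/19 minutes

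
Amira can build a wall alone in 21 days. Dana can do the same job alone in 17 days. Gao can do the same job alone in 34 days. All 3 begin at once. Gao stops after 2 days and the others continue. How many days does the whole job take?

In the first 2 days the combined rate is 97/714, so 97/357 of the job is done, leaving 260/357.
After Gao leaves the rate is 38/357 per day; the remaining 260/357 takes 130/19 days.
Total = 2 + 130/19 = 168/19 days.

168/19 days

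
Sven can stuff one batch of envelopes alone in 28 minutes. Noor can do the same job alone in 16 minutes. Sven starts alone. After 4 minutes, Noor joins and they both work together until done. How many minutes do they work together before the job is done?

96/11 minutes

In the first 4 minutes Sven alone does 4/28 = 1/7 of the job, leaving 6/7.
Once everyone is working, combined rate: 1/28 + 1/16 = (4 + 7)/112 = 11/112 per minute.
Remaining 6/7 at 11/112 per minute takes 96/11 minutes.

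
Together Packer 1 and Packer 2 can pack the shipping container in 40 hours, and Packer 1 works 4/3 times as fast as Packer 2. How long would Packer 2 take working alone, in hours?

Let Packer 2's rate be r; then Packer 1's rate is (4/3)r, so together (4/3 + 1)r = (7/3)r = 1/40.
Thus r = 3/280 per hour.
Packer 2 alone: 280/3 hours; Packer 1 alone: 70 hours.

280/3 hours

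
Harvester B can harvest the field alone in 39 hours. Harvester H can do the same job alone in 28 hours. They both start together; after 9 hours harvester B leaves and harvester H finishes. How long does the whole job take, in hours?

280/13 hours

In the first 9 hours the combined rate is 67/1092, so 201/364 of the job is done, leaving 163/364.
After harvester B leaves the rate is 1/28 per hour; the remaining 163/364 takes 163/13 hours.
Total = 9 + 163/13 = 280/13 hours.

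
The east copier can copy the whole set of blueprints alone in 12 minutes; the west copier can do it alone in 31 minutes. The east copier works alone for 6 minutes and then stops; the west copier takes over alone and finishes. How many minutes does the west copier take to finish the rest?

31/2 minutes

In 6 minutes the east copier does 6/12 = 1/2 of the job, leaving 1/2.
The west copier works at 1/31 per minute, so finishing takes 1/2 ÷ 1/31 = 31/2 minutes.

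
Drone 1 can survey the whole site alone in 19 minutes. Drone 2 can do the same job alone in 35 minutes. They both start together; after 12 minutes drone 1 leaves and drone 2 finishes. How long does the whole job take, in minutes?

245/19 minutes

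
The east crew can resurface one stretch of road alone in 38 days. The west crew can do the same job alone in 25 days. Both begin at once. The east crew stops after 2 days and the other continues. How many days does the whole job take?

450/19 days

In the first 2 days the combined rate is 63/950, so 63/475 of the job is done, leaving 412/475.
After the east crew leaves the rate is 1/25 per day; the remaining 412/475 takes 412/19 days.
Total = 2 + 412/19 = 450/19 days.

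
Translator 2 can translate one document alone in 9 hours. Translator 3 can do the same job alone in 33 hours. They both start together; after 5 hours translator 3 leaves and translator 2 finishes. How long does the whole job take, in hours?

In the first 5 hours the combined rate is 14/99, so 70/99 of the job is done, leaving 29/99.
After translator 3 leaves the rate is 1/9 per hour; the remaining 29/99 takes 29/11 hours.
Total = 5 + 29/11 = 84/11 hours.

84/11 hours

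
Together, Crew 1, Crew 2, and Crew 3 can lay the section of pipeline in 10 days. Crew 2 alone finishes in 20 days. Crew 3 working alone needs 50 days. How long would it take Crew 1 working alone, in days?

Combined rate is 1/10 per day.
Known contribution: 1/20 + 1/50 = (5 + 2)/100 = 7/100 per day.
So Crew 1's rate is 1/10 − 7/100 = 3/100, meaning 100/3 days alone.

100/3 days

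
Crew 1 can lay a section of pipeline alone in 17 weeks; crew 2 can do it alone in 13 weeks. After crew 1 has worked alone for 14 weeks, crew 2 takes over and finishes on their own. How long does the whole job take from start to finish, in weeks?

277/17 weeks

In 14 weeks crew 1 does 14/17 of the job, leaving 3/17.
Crew 2 works at 1/13 per week, so finishing takes 3/17 ÷ 1/13 = 39/17 weeks.
Total time = 14 + 39/17 = 277/17 weeks.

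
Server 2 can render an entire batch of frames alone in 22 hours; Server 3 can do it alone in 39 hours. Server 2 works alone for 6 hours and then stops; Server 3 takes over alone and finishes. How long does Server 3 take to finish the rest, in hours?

312/11 hours

In 6 hours Server 2 does 6/22 = 3/11 of the job, leaving 8/11.
Server 3 works at 1/39 per hour, so finishing takes 8/11 ÷ 1/39 = 312/11 hours.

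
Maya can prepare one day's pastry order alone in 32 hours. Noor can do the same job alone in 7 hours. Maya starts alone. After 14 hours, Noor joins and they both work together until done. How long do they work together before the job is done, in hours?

In the first 14 hours Maya alone does 14/32 = 7/16 of the job, leaving 9/16.
Once everyone is working, combined rate: 1/32 + 1/7 = (7 + 32)/224 = 39/224 per hour.
Remaining 9/16 at 39/224 per hour takes 42/13 hours.

42/13 hours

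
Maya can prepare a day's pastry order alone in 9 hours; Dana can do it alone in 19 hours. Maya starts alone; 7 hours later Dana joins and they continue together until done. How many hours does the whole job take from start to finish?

117/14 hours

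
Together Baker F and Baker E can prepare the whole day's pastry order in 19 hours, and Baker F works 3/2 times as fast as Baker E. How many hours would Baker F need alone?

Let Baker E's rate be r; then Baker F's rate is (3/2)r, so together (3/2 + 1)r = (5/2)r = 1/19.
Thus r = 2/95 per hour.
Baker E alone: 95/2 hours; Baker F alone: 95/3 hours.

95/3 hours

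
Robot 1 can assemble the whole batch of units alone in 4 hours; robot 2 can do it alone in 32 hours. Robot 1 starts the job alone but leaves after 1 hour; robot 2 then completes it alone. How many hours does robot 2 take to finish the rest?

In 1 hour robot 1 does 1/4 of the job, leaving 3/4.
Robot 2 works at 1/32 per hour, so finishing takes 3/4 ÷ 1/32 = 24 hours.

24 hours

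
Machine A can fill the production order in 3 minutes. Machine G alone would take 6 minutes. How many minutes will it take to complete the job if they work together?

2 minutes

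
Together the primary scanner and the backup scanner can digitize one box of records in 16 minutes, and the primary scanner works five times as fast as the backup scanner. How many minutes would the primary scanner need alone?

Let the backup scanner's rate be r; then the primary scanner's rate is 5r, so together (5 + 1)r = 6r = 1/16.
Thus r = 1/96 per minute.
The backup scanner alone: 96 minutes; the primary scanner alone: 96/5 minutes.

96/5 minutes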